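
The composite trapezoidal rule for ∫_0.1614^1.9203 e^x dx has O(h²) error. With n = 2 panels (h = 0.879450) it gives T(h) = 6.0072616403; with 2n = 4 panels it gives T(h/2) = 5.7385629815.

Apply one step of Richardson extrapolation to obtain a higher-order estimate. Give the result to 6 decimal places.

5.648997

With r = 2 the leading error scales as h^2, so the weight is 2^2 = 4.
Top: 4(5.7385629815) − (6.0072616403) = 16.9469902857
R = 16.9469902857/3 = 5.6489967619
Shift from A(h/2): −0.0895662196.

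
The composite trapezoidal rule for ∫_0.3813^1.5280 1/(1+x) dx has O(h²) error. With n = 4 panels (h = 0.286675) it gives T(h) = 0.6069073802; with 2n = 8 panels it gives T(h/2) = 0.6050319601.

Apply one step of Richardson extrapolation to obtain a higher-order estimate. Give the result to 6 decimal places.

The method has order 2: 2^2 = 4.
4·0.6050319601 = 2.4201278404; subtract 0.6069073802 → 1.8132204602
Divide by 2^2 − 1 = 3.
1.8132204602 ÷ 3 = 0.6044068201

0.604407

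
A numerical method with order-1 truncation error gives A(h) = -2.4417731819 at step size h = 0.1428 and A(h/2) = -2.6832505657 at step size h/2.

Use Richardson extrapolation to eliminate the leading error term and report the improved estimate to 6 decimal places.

With r = 1 the leading error scales as h^1, so the weight is 2^1 = 2.
2^1·A(h/2) = -5.3665011314; minus A(h) gives -2.9247279495.
(2·(-2.6832505657) − (-2.4417731819))/(2 − 1) = -2.9247279495

-2.924728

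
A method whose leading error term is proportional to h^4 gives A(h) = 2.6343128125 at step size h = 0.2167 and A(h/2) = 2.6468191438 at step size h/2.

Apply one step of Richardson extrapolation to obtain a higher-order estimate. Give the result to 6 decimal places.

2.647653

r = 4: numerator weight 16, denominator 15.
Weighted: 42.3491063008 − 2.6343128125 = 39.7147934883
Denominator 16 − 1 = 15.
R = 39.7147934883/15 = 2.6476528992
Gap between inputs: 1.251e-02; correction applied: +0.0008337554.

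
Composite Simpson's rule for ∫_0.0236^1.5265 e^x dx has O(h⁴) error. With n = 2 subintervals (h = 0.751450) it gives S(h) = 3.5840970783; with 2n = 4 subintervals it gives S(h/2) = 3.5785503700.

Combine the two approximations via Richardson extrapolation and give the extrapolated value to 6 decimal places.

Method order is 4; weight 2^4 = 16.
A(h/2) − A(h) = 3.5785503700 − 3.5840970783 = -0.0055467083
Divide by 2^4 − 1 = 15: (-0.0055467083)/15 = -0.0003697806
R = 3.5785503700 − 0.0003697806 = 3.5781805894

3.578181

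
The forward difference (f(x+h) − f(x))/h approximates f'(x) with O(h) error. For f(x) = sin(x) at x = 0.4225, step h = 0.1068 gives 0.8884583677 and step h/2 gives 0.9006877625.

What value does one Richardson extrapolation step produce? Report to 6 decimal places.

Leading term ∝ h^1; use weight 2 = 2^1.
2·0.9006877625 = 1.8013755250; subtract 0.8884583677 → 0.9129171573
(2·0.9006877625 − 0.8884583677)/(2 − 1) = 0.9129171573
Gap between inputs: 1.223e-02; correction applied: +0.0122293948.

0.912917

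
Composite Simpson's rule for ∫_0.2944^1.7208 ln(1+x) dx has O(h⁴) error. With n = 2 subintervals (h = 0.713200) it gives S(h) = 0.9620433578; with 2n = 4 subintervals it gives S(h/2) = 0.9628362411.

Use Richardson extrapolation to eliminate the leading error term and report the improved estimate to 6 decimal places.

0.962889

With r = 4 the leading error scales as h^4, so the weight is 2^4 = 16.
Top: 16(0.9628362411) − (0.9620433578) = 14.4433364998
R = 14.4433364998/15 = 0.9628891000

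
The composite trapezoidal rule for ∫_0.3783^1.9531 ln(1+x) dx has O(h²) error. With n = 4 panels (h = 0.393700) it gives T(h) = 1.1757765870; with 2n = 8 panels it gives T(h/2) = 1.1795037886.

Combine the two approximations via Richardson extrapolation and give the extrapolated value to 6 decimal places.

Leading term ∝ h^2; use weight 4 = 2^2.
Weighted: 4.7180151544 − 1.1757765870 = 3.5422385674
Denominator 4 − 1 = 3.
(4×1.1795037886 − 1.1757765870)/(4 − 1) = 1.1807461891
Gap between inputs: 3.727e-03; correction applied: +0.0012424005.

1.180746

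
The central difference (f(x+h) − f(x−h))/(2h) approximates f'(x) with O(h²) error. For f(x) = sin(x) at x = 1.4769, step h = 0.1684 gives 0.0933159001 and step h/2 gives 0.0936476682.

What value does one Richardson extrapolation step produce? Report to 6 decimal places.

Leading term ∝ h^2; use weight 4 = 2^2.
Weighted: 0.3745906728 − 0.0933159001 = 0.2812747727
0.2812747727 ÷ 3 = 0.0937582576
Correction |R − A(h/2)| = 1.106e-04; gap |A(h/2) − A(h)| = 3.318e-04.

0.093758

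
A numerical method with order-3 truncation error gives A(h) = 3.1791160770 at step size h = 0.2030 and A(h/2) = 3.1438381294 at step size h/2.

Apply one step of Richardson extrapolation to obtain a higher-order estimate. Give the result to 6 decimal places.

3.138798

Order 3 gives 2^r = 8 and 2^r − 1 = 7.
Weighted: 25.1507050352 − 3.1791160770 = 21.9715889582
21.9715889582 ÷ 7 = 3.1387984226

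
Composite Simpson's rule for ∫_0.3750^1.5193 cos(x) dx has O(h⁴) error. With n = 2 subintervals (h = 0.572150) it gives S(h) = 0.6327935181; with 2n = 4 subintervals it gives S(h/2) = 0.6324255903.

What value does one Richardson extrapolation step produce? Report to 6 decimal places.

The method has order 4: 2^4 = 16.
Top: 16(0.6324255903) − (0.6327935181) = 9.4860159267
(16*0.6324255903 − 0.6327935181)/(16 − 1) = 0.6324010618
Gap between inputs: 3.679e-04; correction applied: −0.0000245285.

0.632401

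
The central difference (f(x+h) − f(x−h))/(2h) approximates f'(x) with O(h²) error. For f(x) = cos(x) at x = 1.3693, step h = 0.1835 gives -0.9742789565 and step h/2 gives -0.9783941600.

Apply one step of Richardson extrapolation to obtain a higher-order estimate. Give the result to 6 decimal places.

-0.979766

r = 2: numerator weight 4, denominator 3.
Top: 4(-0.9783941600) − (-0.9742789565) = -2.9392976835
Extrapolated: (-2.9392976835) / 3 = -0.9797658945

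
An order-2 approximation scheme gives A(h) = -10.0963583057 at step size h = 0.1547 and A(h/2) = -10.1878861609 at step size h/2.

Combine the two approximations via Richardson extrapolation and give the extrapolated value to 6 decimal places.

The method has order 2: 2^2 = 4.
Top: 4(-10.1878861609) − (-10.0963583057) = -30.6551863379
Denominator 4 − 1 = 3.
Extrapolated: (-30.6551863379) / 3 = -10.2183954460
Shift from A(h/2): −0.0305092851.

-10.218395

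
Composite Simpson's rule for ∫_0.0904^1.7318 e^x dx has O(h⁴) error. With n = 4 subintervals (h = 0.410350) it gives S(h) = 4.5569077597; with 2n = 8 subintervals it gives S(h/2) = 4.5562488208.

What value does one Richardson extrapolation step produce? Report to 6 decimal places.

Method order is 4; weight 2^4 = 16.
Top: 16(4.5562488208) − (4.5569077597) = 68.3430733731
Divide by 2^4 − 1 = 15.
68.3430733731 ÷ 15 = 4.5562048915

4.556205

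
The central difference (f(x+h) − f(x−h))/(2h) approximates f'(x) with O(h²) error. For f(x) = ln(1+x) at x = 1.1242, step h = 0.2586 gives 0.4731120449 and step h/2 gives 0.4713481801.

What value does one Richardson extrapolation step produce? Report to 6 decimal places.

r = 2, so 2^r = 4.
4×0.4713481801 − 0.4731120449 = 1.4122806755
Divide by 2^2 − 1 = 3.
(4×0.4713481801 − 0.4731120449)/(4 − 1) = 0.4707602252
Gap between inputs: 1.764e-03; correction applied: −0.0005879549.

0.470760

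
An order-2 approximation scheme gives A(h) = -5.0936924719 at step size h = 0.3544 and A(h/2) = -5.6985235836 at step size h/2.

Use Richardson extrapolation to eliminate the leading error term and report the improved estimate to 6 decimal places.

-5.900134

Method order is 2; weight 2^2 = 4.
2^2 × A(h/2) = -22.7940943344; minus A(h) gives -17.7004018625.
Divide by 2^2 − 1 = 3.
Extrapolated: (-17.7004018625) / 3 = -5.9001339542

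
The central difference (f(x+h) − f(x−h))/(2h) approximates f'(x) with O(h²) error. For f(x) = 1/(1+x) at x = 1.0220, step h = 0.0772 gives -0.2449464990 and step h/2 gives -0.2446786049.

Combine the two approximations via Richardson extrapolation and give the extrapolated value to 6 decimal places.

-0.244589

r = 2, so 2^r = 4.
4·(-0.2446786049) = -0.9787144196; subtract (-0.2449464990) → -0.7337679206
R = (-0.7337679206)/3 = -0.2445893069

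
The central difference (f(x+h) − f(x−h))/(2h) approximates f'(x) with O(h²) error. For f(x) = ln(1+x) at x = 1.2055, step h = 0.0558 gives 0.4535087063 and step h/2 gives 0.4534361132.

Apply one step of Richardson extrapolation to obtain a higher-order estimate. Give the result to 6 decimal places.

0.453412

Method order is 2; weight 2^2 = 4.
4*0.4534361132 = 1.8137444528; subtract 0.4535087063 → 1.3602357465
Divide by 2^2 − 1 = 3.
1.3602357465 ÷ 3 = 0.4534119155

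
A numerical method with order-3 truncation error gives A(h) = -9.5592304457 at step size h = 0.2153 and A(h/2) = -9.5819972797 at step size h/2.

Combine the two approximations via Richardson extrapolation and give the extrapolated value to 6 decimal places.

Leading term ∝ h^3; use weight 8 = 2^3.
8·(-9.5819972797) = -76.6559782376; subtract (-9.5592304457) → -67.0967477919
Divide by 2^3 − 1 = 7.
(-67.0967477919) ÷ 7 = -9.5852496846

-9.585250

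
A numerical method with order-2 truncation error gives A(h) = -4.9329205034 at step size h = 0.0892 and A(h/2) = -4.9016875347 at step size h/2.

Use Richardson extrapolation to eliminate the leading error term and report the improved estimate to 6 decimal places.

-4.891277

r = 2: numerator weight 4, denominator 3.
4*(-4.9016875347) = -19.6067501388; (-19.6067501388) − (-4.9329205034) = -14.6738296354
(-14.6738296354) ÷ 3 = -4.8912765451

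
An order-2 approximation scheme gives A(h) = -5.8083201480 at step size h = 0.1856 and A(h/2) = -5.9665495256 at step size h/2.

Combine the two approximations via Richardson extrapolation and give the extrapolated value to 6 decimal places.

The method has order 2: 2^2 = 4.
4*(-5.9665495256) = -23.8661981024; (-23.8661981024) − (-5.8083201480) = -18.0578779544
Divide by 2^2 − 1 = 3.
Extrapolated: (-18.0578779544) / 3 = -6.0192926515

-6.019293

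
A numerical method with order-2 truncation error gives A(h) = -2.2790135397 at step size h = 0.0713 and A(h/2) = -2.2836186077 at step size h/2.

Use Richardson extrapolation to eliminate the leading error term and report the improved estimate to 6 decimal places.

r = 2: numerator weight 4, denominator 3.
Numerator 4*A(h/2) − A(h) = 4*(-2.2836186077) − (-2.2790135397) = -6.8554608911
Divide by 2^2 − 1 = 3.
(4*(-2.2836186077) − (-2.2790135397))/(4 − 1) = -2.2851536304
Gap between inputs: 4.605e-03; correction applied: −0.0015350227.

-2.285154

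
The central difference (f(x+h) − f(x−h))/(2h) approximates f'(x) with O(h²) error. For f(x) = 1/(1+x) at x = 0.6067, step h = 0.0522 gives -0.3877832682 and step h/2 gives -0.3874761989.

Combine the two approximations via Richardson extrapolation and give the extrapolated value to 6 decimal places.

r = 2, so 2^r = 4.
4 × (-0.3874761989) = -1.5499047956; (-1.5499047956) − (-0.3877832682) = -1.1621215274
Extrapolated: (-1.1621215274) / 3 = -0.3873738425
Shift from A(h/2): +0.0001023564.

-0.387374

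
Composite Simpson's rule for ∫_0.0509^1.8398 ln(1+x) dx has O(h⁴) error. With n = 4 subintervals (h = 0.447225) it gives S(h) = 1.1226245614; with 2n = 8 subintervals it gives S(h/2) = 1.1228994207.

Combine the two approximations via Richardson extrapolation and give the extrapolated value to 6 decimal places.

r = 4, so 2^r = 16.
Top: 16(1.1228994207) − (1.1226245614) = 16.8437661698
R = 16.8437661698/15 = 1.1229177447

1.122918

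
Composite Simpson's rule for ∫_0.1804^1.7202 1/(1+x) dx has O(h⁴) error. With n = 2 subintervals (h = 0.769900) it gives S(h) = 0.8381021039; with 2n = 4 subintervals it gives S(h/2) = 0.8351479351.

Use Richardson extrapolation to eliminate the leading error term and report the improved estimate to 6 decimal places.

Leading term ∝ h^4; use weight 16 = 2^4.
16*0.8351479351 = 13.3623669616; subtract 0.8381021039 → 12.5242648577
Denominator 16 − 1 = 15.
12.5242648577 ÷ 15 = 0.8349509905

0.834951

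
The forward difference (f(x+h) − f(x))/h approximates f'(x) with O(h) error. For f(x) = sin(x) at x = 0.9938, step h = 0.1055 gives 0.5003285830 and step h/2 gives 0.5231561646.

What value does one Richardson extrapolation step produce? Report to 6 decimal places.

The method has order 1: 2^1 = 2.
2^1 × A(h/2) = 1.0463123292; minus A(h) gives 0.5459837462.
0.5459837462 ÷ 1 = 0.5459837462

0.545984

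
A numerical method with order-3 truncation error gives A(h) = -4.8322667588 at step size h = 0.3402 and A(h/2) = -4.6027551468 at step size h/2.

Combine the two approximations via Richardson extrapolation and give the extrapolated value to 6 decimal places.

-4.569968

The method has order 3: 2^3 = 8.
A(h/2) − A(h) = -4.6027551468 − (-4.8322667588) = 0.2295116120
Divide by 2^3 − 1 = 7: 0.2295116120/7 = 0.0327873731
R = A(h/2) + (A(h/2) − A(h))/7 = -4.6027551468 + 0.0327873731 = -4.5699677737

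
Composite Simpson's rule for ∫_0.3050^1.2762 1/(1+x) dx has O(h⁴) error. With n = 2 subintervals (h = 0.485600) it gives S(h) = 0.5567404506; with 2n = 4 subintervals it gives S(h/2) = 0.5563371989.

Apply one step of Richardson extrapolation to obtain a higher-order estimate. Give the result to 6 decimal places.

With r = 4 the leading error scales as h^4, so the weight is 2^4 = 16.
Weighted: 8.9013951824 − 0.5567404506 = 8.3446547318
Denominator 16 − 1 = 15.
Extrapolated: 8.3446547318 / 15 = 0.5563103155

0.556310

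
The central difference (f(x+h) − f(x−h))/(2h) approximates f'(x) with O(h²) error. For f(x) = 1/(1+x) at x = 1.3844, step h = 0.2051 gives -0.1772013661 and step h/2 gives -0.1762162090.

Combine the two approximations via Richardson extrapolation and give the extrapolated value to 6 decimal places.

-0.175888

Error is O(h^2); halving h shrinks it by 2^2 = 4.
Difference of the inputs: -0.1762162090 − (-0.1772013661) = 0.0009851571
Divide by 2^2 − 1 = 3: 0.0009851571/3 = 0.0003283857
R = A(h/2) + (A(h/2) − A(h))/3 = -0.1762162090 + 0.0003283857 = -0.1758878233
Correction |R − A(h/2)| = 3.284e-04; gap |A(h/2) − A(h)| = 9.852e-04.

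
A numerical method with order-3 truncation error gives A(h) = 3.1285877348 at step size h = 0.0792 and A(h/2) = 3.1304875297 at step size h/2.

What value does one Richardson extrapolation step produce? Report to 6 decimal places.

3.130759

Error is O(h^3); halving h shrinks it by 2^3 = 8.
Top: 8(3.1304875297) − (3.1285877348) = 21.9153125028
Divide by 2^3 − 1 = 7.
21.9153125028 ÷ 7 = 3.1307589290
Correction |R − A(h/2)| = 2.714e-04; gap |A(h/2) − A(h)| = 1.900e-03.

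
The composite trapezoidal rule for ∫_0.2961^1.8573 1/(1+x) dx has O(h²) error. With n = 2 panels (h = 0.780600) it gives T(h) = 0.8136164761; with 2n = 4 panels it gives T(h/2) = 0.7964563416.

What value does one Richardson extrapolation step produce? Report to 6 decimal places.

0.790736

Leading term ∝ h^2; use weight 4 = 2^2.
2^2×A(h/2) = 3.1858253664; minus A(h) gives 2.3722088903.
2.3722088903 ÷ 3 = 0.7907362968
Gap between inputs: 1.716e-02; correction applied: −0.0057200448.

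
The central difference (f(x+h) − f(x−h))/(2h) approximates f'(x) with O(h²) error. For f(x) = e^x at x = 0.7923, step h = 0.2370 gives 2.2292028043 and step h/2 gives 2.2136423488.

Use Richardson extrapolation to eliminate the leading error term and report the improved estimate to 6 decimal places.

r = 2: numerator weight 4, denominator 3.
Numerator 4*A(h/2) − A(h) = 4*2.2136423488 − 2.2292028043 = 6.6253665909
6.6253665909 ÷ 3 = 2.2084555303
Correction |R − A(h/2)| = 5.187e-03; gap |A(h/2) − A(h)| = 1.556e-02.

2.208456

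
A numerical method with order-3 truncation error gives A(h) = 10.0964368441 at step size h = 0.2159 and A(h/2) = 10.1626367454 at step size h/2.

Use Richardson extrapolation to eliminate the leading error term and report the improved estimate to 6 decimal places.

r = 3: numerator weight 8, denominator 7.
8 × 10.1626367454 = 81.3010939632; 81.3010939632 − 10.0964368441 = 71.2046571191
Extrapolated: 71.2046571191 / 7 = 10.1720938742
Gap between inputs: 6.620e-02; correction applied: +0.0094571288.

10.172094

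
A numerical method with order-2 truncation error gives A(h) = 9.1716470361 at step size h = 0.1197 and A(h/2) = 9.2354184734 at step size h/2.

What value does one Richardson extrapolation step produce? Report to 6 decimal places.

Method order is 2; weight 2^2 = 4.
Numerator 4*A(h/2) − A(h) = 4*9.2354184734 − 9.1716470361 = 27.7700268575
Divide by 2^2 − 1 = 3.
R = 27.7700268575/3 = 9.2566756192
Correction |R − A(h/2)| = 2.126e-02; gap |A(h/2) − A(h)| = 6.377e-02.

9.256676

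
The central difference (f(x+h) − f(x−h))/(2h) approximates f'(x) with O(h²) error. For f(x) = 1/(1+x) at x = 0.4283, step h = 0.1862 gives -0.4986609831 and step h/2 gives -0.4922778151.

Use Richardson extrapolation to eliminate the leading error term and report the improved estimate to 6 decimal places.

Method order is 2; weight 2^2 = 4.
4*(-0.4922778151) = -1.9691112604; (-1.9691112604) − (-0.4986609831) = -1.4704502773
(-1.4704502773) ÷ 3 = -0.4901500924
Shift from A(h/2): +0.0021277227.

-0.490150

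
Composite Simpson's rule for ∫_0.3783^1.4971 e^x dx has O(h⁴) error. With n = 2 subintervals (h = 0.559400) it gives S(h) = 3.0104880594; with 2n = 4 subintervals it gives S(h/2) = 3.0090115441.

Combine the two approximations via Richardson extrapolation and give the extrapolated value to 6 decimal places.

3.008913

Leading term ∝ h^4; use weight 16 = 2^4.
16*3.0090115441 − 3.0104880594 = 45.1336966462
Denominator 16 − 1 = 15.
(16*3.0090115441 − 3.0104880594)/(16 − 1) = 3.0089131097
Gap between inputs: 1.477e-03; correction applied: −0.0000984344.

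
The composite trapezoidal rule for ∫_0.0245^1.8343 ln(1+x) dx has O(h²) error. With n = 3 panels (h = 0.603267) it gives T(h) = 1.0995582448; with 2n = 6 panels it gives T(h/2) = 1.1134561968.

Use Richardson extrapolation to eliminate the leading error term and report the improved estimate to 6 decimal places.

1.118089

r = 2, so 2^r = 4.
2^2 × A(h/2) = 4.4538247872; minus A(h) gives 3.3542665424.
Divide by 2^2 − 1 = 3.
So the Richardson estimate is 1.1180888475.
Shift from A(h/2): +0.0046326507.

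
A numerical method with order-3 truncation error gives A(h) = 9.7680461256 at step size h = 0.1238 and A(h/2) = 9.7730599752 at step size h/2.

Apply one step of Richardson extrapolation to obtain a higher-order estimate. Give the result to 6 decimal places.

9.773776

Error is O(h^3); halving h shrinks it by 2^3 = 8.
Difference of the inputs: 9.7730599752 − 9.7680461256 = 0.0050138496
Correction (A(h/2) − A(h))/(8 − 1) = 0.0050138496/7 = 0.0007162642
R = 9.7730599752 + 0.0007162642 = 9.7737762394
Gap between inputs: 5.014e-03; correction applied: +0.0007162642.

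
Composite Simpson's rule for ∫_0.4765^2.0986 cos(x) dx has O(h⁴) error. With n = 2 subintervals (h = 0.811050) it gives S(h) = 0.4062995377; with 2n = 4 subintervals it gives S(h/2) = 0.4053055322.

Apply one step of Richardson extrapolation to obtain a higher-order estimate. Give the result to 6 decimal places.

0.405239

Order 4 gives 2^r = 16 and 2^r − 1 = 15.
Difference of the inputs: 0.4053055322 − 0.4062995377 = -0.0009940055
Divide by 2^4 − 1 = 15: (-0.0009940055)/15 = -0.0000662670
R = A(h/2) + (A(h/2) − A(h))/15 = 0.4053055322 − 0.0000662670 = 0.4052392652
Gap between inputs: 9.940e-04; correction applied: −0.0000662670.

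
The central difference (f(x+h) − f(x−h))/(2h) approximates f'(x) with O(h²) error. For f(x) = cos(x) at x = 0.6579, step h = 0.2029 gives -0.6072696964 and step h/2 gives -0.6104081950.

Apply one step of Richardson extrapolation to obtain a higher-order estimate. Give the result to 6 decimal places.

With r = 2 the leading error scales as h^2, so the weight is 2^2 = 4.
4 × (-0.6104081950) = -2.4416327800; subtract (-0.6072696964) → -1.8343630836
Extrapolated: (-1.8343630836) / 3 = -0.6114543612

-0.611454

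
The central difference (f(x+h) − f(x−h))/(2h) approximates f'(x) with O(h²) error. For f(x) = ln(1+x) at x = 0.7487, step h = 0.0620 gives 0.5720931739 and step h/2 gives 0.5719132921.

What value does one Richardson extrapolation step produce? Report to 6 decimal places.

Method order is 2; weight 2^2 = 4.
Top: 4(0.5719132921) − (0.5720931739) = 1.7155599945
(4×0.5719132921 − 0.5720931739)/(4 − 1) = 0.5718533315
Gap between inputs: 1.799e-04; correction applied: −0.0000599606.

0.571853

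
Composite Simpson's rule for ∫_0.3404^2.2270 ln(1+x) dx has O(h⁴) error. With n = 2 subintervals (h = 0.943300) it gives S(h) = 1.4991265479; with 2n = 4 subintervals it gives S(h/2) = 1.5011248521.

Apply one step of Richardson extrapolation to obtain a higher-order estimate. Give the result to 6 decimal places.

Order 4 gives 2^r = 16 and 2^r − 1 = 15.
16 × 1.5011248521 = 24.0179976336; subtract 1.4991265479 → 22.5188710857
Denominator 16 − 1 = 15.
So the Richardson estimate is 1.5012580724.
Correction |R − A(h/2)| = 1.332e-04; gap |A(h/2) − A(h)| = 1.998e-03.

1.501258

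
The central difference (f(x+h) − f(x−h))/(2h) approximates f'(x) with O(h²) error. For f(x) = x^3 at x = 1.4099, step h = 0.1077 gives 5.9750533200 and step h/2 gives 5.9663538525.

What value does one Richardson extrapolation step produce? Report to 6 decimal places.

Order 2 gives 2^r = 4 and 2^r − 1 = 3.
4·5.9663538525 = 23.8654154100; 23.8654154100 − 5.9750533200 = 17.8903620900
Extrapolated: 17.8903620900 / 3 = 5.9634540300

5.963454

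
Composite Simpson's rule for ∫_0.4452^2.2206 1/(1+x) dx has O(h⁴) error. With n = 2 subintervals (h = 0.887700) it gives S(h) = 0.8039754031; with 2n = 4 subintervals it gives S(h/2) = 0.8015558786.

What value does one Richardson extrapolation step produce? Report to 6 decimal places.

Method order is 4; weight 2^4 = 16.
16·0.8015558786 − 0.8039754031 = 12.0209186545
Divide by 2^4 − 1 = 15.
(16·0.8015558786 − 0.8039754031)/(16 − 1) = 0.8013945770

0.801395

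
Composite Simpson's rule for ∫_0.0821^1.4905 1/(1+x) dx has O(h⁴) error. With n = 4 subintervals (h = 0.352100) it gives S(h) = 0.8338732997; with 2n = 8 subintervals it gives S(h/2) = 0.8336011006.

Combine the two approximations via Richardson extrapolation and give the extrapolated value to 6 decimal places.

0.833583

Method order is 4; weight 2^4 = 16.
Top: 16(0.8336011006) − (0.8338732997) = 12.5037443099
R = 12.5037443099/15 = 0.8335829540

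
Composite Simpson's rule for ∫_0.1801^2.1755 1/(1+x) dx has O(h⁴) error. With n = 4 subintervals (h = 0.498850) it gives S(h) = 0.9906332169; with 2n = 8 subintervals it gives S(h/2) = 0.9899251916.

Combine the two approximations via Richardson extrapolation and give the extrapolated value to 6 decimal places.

Method order is 4; weight 2^4 = 16.
Numerator 16*A(h/2) − A(h) = 16*0.9899251916 − 0.9906332169 = 14.8481698487
Divide by 2^4 − 1 = 15.
R = 14.8481698487/15 = 0.9898779899
Gap between inputs: 7.080e-04; correction applied: −0.0000472017.

0.989878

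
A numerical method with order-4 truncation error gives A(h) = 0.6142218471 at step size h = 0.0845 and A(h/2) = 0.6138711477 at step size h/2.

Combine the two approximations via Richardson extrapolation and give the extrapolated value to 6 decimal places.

0.613848

r = 4, so 2^r = 16.
Difference of the inputs: 0.6138711477 − 0.6142218471 = -0.0003506994
Divide by 2^4 − 1 = 15: (-0.0003506994)/15 = -0.0000233800
R = 0.6138711477 − 0.0000233800 = 0.6138477677
Correction |R − A(h/2)| = 2.338e-05; gap |A(h/2) − A(h)| = 3.507e-04.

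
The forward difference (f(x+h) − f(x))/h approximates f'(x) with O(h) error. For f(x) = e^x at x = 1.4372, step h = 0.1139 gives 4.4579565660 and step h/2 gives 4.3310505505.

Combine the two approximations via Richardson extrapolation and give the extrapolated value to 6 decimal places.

The method has order 1: 2^1 = 2.
2*4.3310505505 = 8.6621011010; subtract 4.4579565660 → 4.2041445350
Denominator 2 − 1 = 1.
Extrapolated: 4.2041445350 / 1 = 4.2041445350
Gap between inputs: 1.269e-01; correction applied: −0.1269060155.

4.204145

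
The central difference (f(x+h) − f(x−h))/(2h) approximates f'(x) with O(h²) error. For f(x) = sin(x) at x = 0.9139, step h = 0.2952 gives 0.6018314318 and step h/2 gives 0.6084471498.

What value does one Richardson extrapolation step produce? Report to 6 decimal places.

The method has order 2: 2^2 = 4.
Weighted: 2.4337885992 − 0.6018314318 = 1.8319571674
1.8319571674 ÷ 3 = 0.6106523891

0.610652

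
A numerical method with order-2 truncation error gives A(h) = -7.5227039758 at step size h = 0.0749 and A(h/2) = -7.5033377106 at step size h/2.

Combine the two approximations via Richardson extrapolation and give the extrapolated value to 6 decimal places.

Order 2 gives 2^r = 4 and 2^r − 1 = 3.
4 × (-7.5033377106) = -30.0133508424; (-30.0133508424) − (-7.5227039758) = -22.4906468666
Divide by 2^2 − 1 = 3.
Extrapolated: (-22.4906468666) / 3 = -7.4968822889

-7.496882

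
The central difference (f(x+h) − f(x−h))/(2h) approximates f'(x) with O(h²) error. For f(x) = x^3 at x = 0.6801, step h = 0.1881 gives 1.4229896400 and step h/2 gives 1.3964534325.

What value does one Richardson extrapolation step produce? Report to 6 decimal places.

Error is O(h^2); halving h shrinks it by 2^2 = 4.
4×1.3964534325 − 1.4229896400 = 4.1628240900
Extrapolated: 4.1628240900 / 3 = 1.3876080300
Shift from A(h/2): −0.0088454025.

1.387608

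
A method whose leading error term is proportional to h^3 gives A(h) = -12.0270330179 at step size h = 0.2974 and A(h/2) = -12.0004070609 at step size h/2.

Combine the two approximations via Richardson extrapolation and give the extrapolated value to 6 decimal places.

With r = 3 the leading error scales as h^3, so the weight is 2^3 = 8.
Top: 8(-12.0004070609) − (-12.0270330179) = -83.9762234693
(8·(-12.0004070609) − (-12.0270330179))/(8 − 1) = -11.9966033528

-11.996603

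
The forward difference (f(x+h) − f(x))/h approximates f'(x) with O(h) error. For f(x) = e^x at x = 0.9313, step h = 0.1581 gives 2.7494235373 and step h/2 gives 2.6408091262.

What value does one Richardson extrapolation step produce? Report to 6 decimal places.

Leading term ∝ h^1; use weight 2 = 2^1.
Numerator 2 × A(h/2) − A(h) = 2 × 2.6408091262 − 2.7494235373 = 2.5321947151
(2 × 2.6408091262 − 2.7494235373)/(2 − 1) = 2.5321947151
Correction |R − A(h/2)| = 1.086e-01; gap |A(h/2) − A(h)| = 1.086e-01.

2.532195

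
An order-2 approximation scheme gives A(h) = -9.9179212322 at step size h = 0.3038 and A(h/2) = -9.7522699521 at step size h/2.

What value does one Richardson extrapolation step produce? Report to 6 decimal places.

-9.697053

Order 2 gives 2^r = 4 and 2^r − 1 = 3.
Top: 4(-9.7522699521) − (-9.9179212322) = -29.0911585762
(4 × (-9.7522699521) − (-9.9179212322))/(4 − 1) = -9.6970528587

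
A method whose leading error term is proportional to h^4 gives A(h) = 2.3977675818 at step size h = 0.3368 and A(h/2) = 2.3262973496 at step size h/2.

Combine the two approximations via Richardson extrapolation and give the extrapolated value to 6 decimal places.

Error is O(h^4); halving h shrinks it by 2^4 = 16.
A(h/2) − A(h) = 2.3262973496 − 2.3977675818 = -0.0714702322
Correction (A(h/2) − A(h))/(16 − 1) = (-0.0714702322)/15 = -0.0047646821
R = A(h/2) + (A(h/2) − A(h))/15 = 2.3262973496 − 0.0047646821 = 2.3215326675

2.321533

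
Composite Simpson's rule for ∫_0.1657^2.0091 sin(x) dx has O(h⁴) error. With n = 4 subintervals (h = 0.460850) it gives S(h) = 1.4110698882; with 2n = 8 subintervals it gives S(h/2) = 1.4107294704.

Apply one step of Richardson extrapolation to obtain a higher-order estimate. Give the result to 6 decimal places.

Leading term ∝ h^4; use weight 16 = 2^4.
2^4·A(h/2) = 22.5716715264; minus A(h) gives 21.1606016382.
Denominator 16 − 1 = 15.
21.1606016382 ÷ 15 = 1.4107067759

1.410707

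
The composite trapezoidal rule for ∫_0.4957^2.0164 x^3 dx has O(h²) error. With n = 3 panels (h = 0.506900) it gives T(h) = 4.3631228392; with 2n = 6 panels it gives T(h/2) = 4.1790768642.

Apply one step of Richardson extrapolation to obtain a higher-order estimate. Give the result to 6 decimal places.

The method has order 2: 2^2 = 4.
4·4.1790768642 − 4.3631228392 = 12.3531846176
Denominator 4 − 1 = 3.
(4·4.1790768642 − 4.3631228392)/(4 − 1) = 4.1177282059
Gap between inputs: 1.840e-01; correction applied: −0.0613486583.

4.117728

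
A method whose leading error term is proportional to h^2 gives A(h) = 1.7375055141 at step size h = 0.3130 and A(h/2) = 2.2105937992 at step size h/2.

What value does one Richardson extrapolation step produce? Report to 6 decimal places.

2.368290

Order 2 gives 2^r = 4 and 2^r − 1 = 3.
4·2.2105937992 = 8.8423751968; subtract 1.7375055141 → 7.1048696827
Denominator 4 − 1 = 3.
So the Richardson estimate is 2.3682898942.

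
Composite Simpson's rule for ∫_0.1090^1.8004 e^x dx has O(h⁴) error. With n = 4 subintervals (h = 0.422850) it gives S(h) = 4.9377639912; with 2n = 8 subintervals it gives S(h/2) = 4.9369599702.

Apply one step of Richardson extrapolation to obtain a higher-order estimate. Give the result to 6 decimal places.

4.936906

Leading term ∝ h^4; use weight 16 = 2^4.
Top: 16(4.9369599702) − (4.9377639912) = 74.0535955320
R = 74.0535955320/15 = 4.9369063688
Correction |R − A(h/2)| = 5.360e-05; gap |A(h/2) − A(h)| = 8.040e-04.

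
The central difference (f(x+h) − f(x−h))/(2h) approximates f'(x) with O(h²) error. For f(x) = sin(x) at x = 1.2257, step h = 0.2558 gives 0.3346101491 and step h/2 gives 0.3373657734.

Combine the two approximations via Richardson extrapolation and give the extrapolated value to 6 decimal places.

0.338284

Method order is 2; weight 2^2 = 4.
Top: 4(0.3373657734) − (0.3346101491) = 1.0148529445
Extrapolated: 1.0148529445 / 3 = 0.3382843148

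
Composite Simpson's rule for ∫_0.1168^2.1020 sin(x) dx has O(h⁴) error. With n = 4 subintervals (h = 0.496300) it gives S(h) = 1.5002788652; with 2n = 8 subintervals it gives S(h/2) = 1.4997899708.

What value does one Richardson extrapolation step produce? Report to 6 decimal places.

1.499757

Leading term ∝ h^4; use weight 16 = 2^4.
2^4·A(h/2) = 23.9966395328; minus A(h) gives 22.4963606676.
Denominator 16 − 1 = 15.
Extrapolated: 22.4963606676 / 15 = 1.4997573778
Shift from A(h/2): −0.0000325930.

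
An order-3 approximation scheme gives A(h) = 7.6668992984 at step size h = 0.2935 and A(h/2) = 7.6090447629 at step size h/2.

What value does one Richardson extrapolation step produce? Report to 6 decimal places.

7.600780

The method has order 3: 2^3 = 8.
Weighted: 60.8723581032 − 7.6668992984 = 53.2054588048
Divide by 2^3 − 1 = 7.
(8·7.6090447629 − 7.6668992984)/(8 − 1) = 7.6007798293
Gap between inputs: 5.785e-02; correction applied: −0.0082649336.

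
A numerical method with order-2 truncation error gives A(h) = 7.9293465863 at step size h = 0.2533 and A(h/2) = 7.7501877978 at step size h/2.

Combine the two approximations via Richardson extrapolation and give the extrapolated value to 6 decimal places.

7.690468

Method order is 2; weight 2^2 = 4.
A(h/2) − A(h) = 7.7501877978 − 7.9293465863 = -0.1791587885
Divide by 2^2 − 1 = 3: (-0.1791587885)/3 = -0.0597195962
R = A(h/2) + (A(h/2) − A(h))/3 = 7.7501877978 − 0.0597195962 = 7.6904682016
Shift from A(h/2): −0.0597195962.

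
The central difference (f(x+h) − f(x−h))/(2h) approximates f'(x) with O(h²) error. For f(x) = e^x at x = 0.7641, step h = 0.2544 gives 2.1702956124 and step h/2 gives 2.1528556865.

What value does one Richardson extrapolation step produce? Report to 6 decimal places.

Order 2 gives 2^r = 4 and 2^r − 1 = 3.
A(h/2) − A(h) = 2.1528556865 − 2.1702956124 = -0.0174399259
Correction (A(h/2) − A(h))/(4 − 1) = (-0.0174399259)/3 = -0.0058133086
R = A(h/2) + (A(h/2) − A(h))/3 = 2.1528556865 − 0.0058133086 = 2.1470423779

2.147042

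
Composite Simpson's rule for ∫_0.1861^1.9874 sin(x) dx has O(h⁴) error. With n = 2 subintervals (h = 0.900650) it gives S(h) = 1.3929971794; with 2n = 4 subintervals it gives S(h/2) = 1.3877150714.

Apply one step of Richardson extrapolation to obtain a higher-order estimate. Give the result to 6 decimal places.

Error is O(h^4); halving h shrinks it by 2^4 = 16.
2^4·A(h/2) = 22.2034411424; minus A(h) gives 20.8104439630.
(16·1.3877150714 − 1.3929971794)/(16 − 1) = 1.3873629309

1.387363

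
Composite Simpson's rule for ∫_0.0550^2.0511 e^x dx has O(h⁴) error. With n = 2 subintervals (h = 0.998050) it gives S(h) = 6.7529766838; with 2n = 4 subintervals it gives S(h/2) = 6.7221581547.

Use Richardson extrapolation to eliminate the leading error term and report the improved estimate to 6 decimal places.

Leading term ∝ h^4; use weight 16 = 2^4.
A(h/2) − A(h) = 6.7221581547 − 6.7529766838 = -0.0308185291
Divide by 2^4 − 1 = 15: (-0.0308185291)/15 = -0.0020545686
R = 6.7221581547 − 0.0020545686 = 6.7201035861
Correction |R − A(h/2)| = 2.055e-03; gap |A(h/2) − A(h)| = 3.082e-02.

6.720104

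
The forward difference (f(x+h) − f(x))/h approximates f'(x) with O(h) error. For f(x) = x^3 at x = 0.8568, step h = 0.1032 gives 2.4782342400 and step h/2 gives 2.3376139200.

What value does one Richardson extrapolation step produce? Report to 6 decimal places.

2.196994

The method has order 1: 2^1 = 2.
2*2.3376139200 = 4.6752278400; subtract 2.4782342400 → 2.1969936000
Extrapolated: 2.1969936000 / 1 = 2.1969936000
Correction |R − A(h/2)| = 1.406e-01; gap |A(h/2) − A(h)| = 1.406e-01.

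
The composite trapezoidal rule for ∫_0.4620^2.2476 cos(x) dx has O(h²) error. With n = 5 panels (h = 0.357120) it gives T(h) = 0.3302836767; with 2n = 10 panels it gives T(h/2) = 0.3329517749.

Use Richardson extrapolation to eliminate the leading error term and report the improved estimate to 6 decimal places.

r = 2, so 2^r = 4.
4·0.3329517749 − 0.3302836767 = 1.0015234229
1.0015234229 ÷ 3 = 0.3338411410
Gap between inputs: 2.668e-03; correction applied: +0.0008893661.

0.333841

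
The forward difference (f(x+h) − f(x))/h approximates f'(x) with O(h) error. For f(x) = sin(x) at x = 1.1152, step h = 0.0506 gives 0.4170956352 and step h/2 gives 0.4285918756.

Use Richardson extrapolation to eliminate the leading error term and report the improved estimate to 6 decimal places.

r = 1: numerator weight 2, denominator 1.
Weighted: 0.8571837512 − 0.4170956352 = 0.4400881160
Denominator 2 − 1 = 1.
(2×0.4285918756 − 0.4170956352)/(2 − 1) = 0.4400881160
Shift from A(h/2): +0.0114962404.

0.440088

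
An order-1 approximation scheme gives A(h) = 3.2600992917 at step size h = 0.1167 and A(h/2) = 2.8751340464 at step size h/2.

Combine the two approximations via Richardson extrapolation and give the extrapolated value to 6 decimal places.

2.490169

r = 1: numerator weight 2, denominator 1.
2*2.8751340464 = 5.7502680928; 5.7502680928 − 3.2600992917 = 2.4901688011
(2*2.8751340464 − 3.2600992917)/(2 − 1) = 2.4901688011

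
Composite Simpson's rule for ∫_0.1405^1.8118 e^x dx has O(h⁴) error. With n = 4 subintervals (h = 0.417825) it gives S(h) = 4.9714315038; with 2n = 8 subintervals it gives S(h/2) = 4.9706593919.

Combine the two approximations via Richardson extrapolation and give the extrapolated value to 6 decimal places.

4.970608

The method has order 4: 2^4 = 16.
Top: 16(4.9706593919) − (4.9714315038) = 74.5591187666
Denominator 16 − 1 = 15.
Extrapolated: 74.5591187666 / 15 = 4.9706079178
Gap between inputs: 7.721e-04; correction applied: −0.0000514741.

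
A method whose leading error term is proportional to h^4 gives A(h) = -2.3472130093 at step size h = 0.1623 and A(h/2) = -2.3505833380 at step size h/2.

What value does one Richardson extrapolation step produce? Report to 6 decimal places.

The method has order 4: 2^4 = 16.
Weighted: (-37.6093334080) − (-2.3472130093) = -35.2621203987
Divide by 2^4 − 1 = 15.
(16*(-2.3505833380) − (-2.3472130093))/(16 − 1) = -2.3508080266
Gap between inputs: 3.370e-03; correction applied: −0.0002246886.

-2.350808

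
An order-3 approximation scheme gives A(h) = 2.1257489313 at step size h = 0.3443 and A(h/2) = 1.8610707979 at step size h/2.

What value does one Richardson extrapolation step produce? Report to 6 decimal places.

r = 3, so 2^r = 8.
8·1.8610707979 = 14.8885663832; subtract 2.1257489313 → 12.7628174519
R = 12.7628174519/7 = 1.8232596360

1.823260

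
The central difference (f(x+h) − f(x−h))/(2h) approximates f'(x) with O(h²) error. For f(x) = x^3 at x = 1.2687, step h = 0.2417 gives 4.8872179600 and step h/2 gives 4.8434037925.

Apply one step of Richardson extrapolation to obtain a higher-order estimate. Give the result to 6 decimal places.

Order 2 gives 2^r = 4 and 2^r − 1 = 3.
2^2×A(h/2) = 19.3736151700; minus A(h) gives 14.4863972100.
Divide by 2^2 − 1 = 3.
R = 14.4863972100/3 = 4.8287990700
Gap between inputs: 4.381e-02; correction applied: −0.0146047225.

4.828799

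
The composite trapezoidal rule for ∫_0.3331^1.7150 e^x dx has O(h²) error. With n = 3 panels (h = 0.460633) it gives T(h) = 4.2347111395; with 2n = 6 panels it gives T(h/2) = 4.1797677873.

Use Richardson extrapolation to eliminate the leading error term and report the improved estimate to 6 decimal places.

4.161453

Error is O(h^2); halving h shrinks it by 2^2 = 4.
4·4.1797677873 = 16.7190711492; 16.7190711492 − 4.2347111395 = 12.4843600097
12.4843600097 ÷ 3 = 4.1614533366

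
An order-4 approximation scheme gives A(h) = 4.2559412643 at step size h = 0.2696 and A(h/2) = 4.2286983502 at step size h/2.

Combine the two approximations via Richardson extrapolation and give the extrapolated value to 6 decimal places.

4.226882

Method order is 4; weight 2^4 = 16.
Top: 16(4.2286983502) − (4.2559412643) = 63.4032323389
63.4032323389 ÷ 15 = 4.2268821559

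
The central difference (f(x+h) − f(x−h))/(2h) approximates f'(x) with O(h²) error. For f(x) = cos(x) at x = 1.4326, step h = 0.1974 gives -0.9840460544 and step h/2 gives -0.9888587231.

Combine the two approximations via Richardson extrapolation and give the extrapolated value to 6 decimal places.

Error is O(h^2); halving h shrinks it by 2^2 = 4.
Top: 4(-0.9888587231) − (-0.9840460544) = -2.9713888380
Denominator 4 − 1 = 3.
Extrapolated: (-2.9713888380) / 3 = -0.9904629460
Shift from A(h/2): −0.0016042229.

-0.990463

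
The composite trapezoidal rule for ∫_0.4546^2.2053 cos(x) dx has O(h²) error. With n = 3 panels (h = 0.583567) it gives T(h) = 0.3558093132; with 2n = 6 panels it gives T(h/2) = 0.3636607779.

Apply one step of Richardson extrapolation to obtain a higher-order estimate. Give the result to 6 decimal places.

0.366278

Leading term ∝ h^2; use weight 4 = 2^2.
4 × 0.3636607779 = 1.4546431116; subtract 0.3558093132 → 1.0988337984
1.0988337984 ÷ 3 = 0.3662779328
Gap between inputs: 7.851e-03; correction applied: +0.0026171549.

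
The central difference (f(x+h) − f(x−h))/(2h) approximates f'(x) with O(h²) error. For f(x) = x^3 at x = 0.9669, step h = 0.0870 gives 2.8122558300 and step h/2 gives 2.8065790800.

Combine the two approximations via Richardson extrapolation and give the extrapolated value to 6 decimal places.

Order 2 gives 2^r = 4 and 2^r − 1 = 3.
Top: 4(2.8065790800) − (2.8122558300) = 8.4140604900
Denominator 4 − 1 = 3.
R = 8.4140604900/3 = 2.8046868300

2.804687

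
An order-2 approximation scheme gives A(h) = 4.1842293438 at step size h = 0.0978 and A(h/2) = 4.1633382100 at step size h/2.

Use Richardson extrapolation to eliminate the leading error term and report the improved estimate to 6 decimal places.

4.156374

With r = 2 the leading error scales as h^2, so the weight is 2^2 = 4.
Weighted: 16.6533528400 − 4.1842293438 = 12.4691234962
12.4691234962 ÷ 3 = 4.1563744987
Gap between inputs: 2.089e-02; correction applied: −0.0069637113.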